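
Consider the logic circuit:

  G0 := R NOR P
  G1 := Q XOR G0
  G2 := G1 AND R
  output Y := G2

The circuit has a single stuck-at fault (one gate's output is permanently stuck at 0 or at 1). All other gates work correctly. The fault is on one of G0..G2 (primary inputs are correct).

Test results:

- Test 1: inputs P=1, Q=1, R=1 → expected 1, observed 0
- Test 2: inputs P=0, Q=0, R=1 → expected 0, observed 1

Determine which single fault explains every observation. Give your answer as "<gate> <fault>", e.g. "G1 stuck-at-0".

Fault-free values for test 1 (P=1, Q=1, R=1): G0=0, G1=1, G2=1, giving Y=1. Observed 0.
Test 1: faults giving observed 0 are {G0 stuck-at-1, G1 stuck-at-0, G2 stuck-at-0}.
Test 2 (P=0, Q=0, R=1): fault-free G0=0, G1=0, G2=0 → 0; observed 1. Eliminates G1 stuck-at-0, G2 stuck-at-0.
Only G0 stuck-at-1 is consistent with every test.

G0 stuck-at-1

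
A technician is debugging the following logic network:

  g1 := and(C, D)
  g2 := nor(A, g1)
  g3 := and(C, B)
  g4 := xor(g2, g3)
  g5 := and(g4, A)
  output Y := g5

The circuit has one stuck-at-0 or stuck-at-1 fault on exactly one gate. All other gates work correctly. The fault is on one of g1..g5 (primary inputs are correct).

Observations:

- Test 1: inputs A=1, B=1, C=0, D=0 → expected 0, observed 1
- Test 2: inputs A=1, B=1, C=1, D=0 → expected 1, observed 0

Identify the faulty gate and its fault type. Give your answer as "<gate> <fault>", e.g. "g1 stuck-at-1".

Fault-free values for test 1 (A=1, B=1, C=0, D=0): g1=0, g2=0, g3=0, g4=0, g5=0, giving Y=0. Observed 1.
Test 1: faults giving observed 1 are {g2 stuck-at-1, g3 stuck-at-1, g4 stuck-at-1, g5 stuck-at-1}.
Test 2 (A=1, B=1, C=1, D=0): fault-free g1=0, g2=0, g3=1, g4=1, g5=1 → 1; observed 0. Eliminates g3 stuck-at-1, g4 stuck-at-1, g5 stuck-at-1.
Only g2 stuck-at-1 is consistent with every test.

g2 stuck-at-1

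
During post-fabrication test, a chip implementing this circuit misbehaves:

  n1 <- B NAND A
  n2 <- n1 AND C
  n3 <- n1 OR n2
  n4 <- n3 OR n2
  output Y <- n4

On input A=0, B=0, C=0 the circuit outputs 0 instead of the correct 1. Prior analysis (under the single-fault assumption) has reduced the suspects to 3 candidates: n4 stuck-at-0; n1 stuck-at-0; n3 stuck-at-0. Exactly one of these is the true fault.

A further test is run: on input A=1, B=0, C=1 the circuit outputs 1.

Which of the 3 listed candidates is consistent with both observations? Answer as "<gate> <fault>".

n3 stuck-at-0

Evaluate each candidate on input A=1, B=0, C=1:
  n4 stuck-at-0: n1=1, n2=1, n3=1, n4=0 [stuck-at-0] → 0 — eliminated
  n1 stuck-at-0: n1=0 [stuck-at-0], n2=0, n3=0, n4=0 → 0 — eliminated
  n3 stuck-at-0: n1=1, n2=1, n3=0 [stuck-at-0], n4=1 → 1 — matches
Only n3 stuck-at-0 reproduces the observed 1.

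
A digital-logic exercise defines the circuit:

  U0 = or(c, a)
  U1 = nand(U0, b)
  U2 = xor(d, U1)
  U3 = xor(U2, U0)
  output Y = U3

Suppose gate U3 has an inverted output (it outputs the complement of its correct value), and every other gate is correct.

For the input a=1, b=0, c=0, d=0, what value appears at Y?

1

Propagate with U3 forced: U0=1, U1=1, U2=1, U3=1 [inverted output].
So Y = 1. (Without the fault it would be 0.)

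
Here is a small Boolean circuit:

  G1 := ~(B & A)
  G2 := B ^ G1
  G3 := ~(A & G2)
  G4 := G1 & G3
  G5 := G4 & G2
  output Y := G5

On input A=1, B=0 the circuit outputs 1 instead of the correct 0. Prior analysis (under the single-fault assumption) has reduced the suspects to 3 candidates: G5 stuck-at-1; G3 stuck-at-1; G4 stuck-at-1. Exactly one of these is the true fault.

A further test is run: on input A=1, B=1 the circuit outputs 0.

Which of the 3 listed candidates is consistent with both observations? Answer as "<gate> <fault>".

G3 stuck-at-1

Evaluate each candidate on input A=1, B=1:
  G5 stuck-at-1: G1=0, G2=1, G3=0, G4=0, G5=1 [stuck-at-1] → 1 — eliminated
  G3 stuck-at-1: G1=0, G2=1, G3=1 [stuck-at-1], G4=0, G5=0 → 0 — matches
  G4 stuck-at-1: G1=0, G2=1, G3=0, G4=1 [stuck-at-1], G5=1 → 1 — eliminated
Only G3 stuck-at-1 reproduces the observed 0.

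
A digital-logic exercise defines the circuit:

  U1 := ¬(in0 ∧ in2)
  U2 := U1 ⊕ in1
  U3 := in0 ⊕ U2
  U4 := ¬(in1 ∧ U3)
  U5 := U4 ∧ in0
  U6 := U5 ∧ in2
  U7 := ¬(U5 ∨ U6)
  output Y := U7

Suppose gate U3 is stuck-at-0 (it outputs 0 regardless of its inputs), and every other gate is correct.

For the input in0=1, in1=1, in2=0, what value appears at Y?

0

Propagate with U3 forced: U1=1, U2=0, U3=0 [stuck-at-0], U4=1, U5=1, U6=0, U7=0.
So Y = 0. (Without the fault it would be 1.)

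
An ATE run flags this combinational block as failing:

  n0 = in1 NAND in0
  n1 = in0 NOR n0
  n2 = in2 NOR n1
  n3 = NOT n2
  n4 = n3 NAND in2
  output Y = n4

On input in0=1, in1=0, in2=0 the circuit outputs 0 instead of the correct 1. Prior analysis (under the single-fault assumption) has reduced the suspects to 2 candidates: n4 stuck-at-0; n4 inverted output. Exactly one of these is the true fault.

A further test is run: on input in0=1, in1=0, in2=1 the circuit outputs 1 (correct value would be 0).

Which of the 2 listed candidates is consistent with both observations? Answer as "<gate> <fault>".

n4 inverted output

Evaluate each candidate on input in0=1, in1=0, in2=1:
  n4 stuck-at-0: n0=1, n1=0, n2=0, n3=1, n4=0 [stuck-at-0] → 0 — eliminated
  n4 inverted output: n0=1, n1=0, n2=0, n3=1, n4=1 [inverted output] → 1 — matches
Only n4 inverted output reproduces the observed 1.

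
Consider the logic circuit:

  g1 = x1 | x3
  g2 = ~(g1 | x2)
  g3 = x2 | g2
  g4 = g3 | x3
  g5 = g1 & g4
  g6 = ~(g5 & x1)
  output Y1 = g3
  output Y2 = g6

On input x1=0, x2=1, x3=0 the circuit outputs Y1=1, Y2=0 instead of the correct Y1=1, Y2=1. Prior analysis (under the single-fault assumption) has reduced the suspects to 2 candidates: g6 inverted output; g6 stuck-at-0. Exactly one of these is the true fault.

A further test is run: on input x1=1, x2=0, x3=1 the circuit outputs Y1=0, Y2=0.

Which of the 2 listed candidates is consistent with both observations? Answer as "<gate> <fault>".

g6 stuck-at-0

Evaluate each candidate on input x1=1, x2=0, x3=1:
  g6 inverted output: g1=1, g2=0, g3=0, g4=1, g5=1, g6=1 [inverted output] → Y1=0, Y2=1 — eliminated
  g6 stuck-at-0: g1=1, g2=0, g3=0, g4=1, g5=1, g6=0 [stuck-at-0] → Y1=0, Y2=0 — matches
Only g6 stuck-at-0 reproduces the observed Y1=0, Y2=0.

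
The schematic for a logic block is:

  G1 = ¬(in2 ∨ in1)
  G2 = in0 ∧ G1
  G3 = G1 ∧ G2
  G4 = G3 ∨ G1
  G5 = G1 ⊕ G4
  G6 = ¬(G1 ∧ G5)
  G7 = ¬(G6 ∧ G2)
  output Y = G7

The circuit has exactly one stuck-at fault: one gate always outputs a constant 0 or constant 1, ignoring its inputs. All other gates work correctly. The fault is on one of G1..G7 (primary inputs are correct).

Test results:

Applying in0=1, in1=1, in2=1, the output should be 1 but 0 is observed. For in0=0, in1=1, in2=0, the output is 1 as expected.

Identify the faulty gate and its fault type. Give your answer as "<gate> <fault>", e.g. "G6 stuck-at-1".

Fault-free values for test 1 (in0=1, in1=1, in2=1): G1=0, G2=0, G3=0, G4=0, G5=0, G6=1, G7=1, giving Y=1. Observed 0.
Test 1: faults giving observed 0 are {G1 stuck-at-1, G2 stuck-at-1, G7 stuck-at-0}.
Test 2 (in0=0, in1=1, in2=0): fault-free G1=0, G2=0, G3=0, G4=0, G5=0, G6=1, G7=1 → 1; observed 1. Eliminates G2 stuck-at-1, G7 stuck-at-0.
Only G1 stuck-at-1 is consistent with every test.

G1 stuck-at-1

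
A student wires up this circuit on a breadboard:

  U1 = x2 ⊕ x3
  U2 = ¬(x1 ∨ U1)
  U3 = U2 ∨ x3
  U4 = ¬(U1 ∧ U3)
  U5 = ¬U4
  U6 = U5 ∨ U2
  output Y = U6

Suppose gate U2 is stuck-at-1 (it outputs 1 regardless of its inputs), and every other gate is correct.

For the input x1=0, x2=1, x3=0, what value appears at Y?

1

Propagate with U2 forced: U1=1, U2=1 [stuck-at-1], U3=1, U4=0, U5=1, U6=1.
So Y = 1. (Without the fault it would be 0.)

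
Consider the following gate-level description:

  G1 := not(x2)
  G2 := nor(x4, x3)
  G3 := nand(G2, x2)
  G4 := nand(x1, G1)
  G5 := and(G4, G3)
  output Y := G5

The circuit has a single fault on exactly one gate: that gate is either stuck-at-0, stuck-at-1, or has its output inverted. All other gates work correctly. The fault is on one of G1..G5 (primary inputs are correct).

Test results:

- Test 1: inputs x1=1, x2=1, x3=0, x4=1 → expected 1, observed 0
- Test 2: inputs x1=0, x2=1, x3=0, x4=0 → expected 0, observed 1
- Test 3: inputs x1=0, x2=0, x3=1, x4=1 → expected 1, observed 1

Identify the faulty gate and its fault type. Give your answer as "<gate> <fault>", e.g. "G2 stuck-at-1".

Fault-free values for test 1 (x1=1, x2=1, x3=0, x4=1): G1=0, G2=0, G3=1, G4=1, G5=1, giving Y=1. Observed 0.
Test 1: faults giving observed 0 are {G1 stuck-at-1, G1 inverted output, G2 stuck-at-1, G2 inverted output, G3 stuck-at-0, G3 inverted output, G4 stuck-at-0, G4 inverted output, G5 stuck-at-0, G5 inverted output}.
Test 2 (x1=0, x2=1, x3=0, x4=0): fault-free G1=0, G2=1, G3=0, G4=1, G5=0 → 0; observed 1. Eliminates G1 stuck-at-1, G1 inverted output, G2 stuck-at-1, G3 stuck-at-0, G4 stuck-at-0, G4 inverted output, G5 stuck-at-0.
Test 3 (x1=0, x2=0, x3=1, x4=1): fault-free G1=1, G2=0, G3=1, G4=1, G5=1 → 1; observed 1. Eliminates G3 inverted output, G5 inverted output.
Only G2 inverted output is consistent with every test.

G2 inverted output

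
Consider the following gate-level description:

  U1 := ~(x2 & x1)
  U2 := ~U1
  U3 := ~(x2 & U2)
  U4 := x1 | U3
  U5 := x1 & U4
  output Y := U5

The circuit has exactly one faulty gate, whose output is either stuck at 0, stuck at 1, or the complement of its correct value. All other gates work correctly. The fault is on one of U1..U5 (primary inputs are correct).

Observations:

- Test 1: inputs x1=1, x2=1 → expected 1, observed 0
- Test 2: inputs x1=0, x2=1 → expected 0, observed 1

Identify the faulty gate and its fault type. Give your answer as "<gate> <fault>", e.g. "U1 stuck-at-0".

Fault-free values for test 1 (x1=1, x2=1): U1=0, U2=1, U3=0, U4=1, U5=1, giving Y=1. Observed 0.
Test 1: faults giving observed 0 are {U4 stuck-at-0, U4 inverted output, U5 stuck-at-0, U5 inverted output}.
Test 2 (x1=0, x2=1): fault-free U1=1, U2=0, U3=1, U4=1, U5=0 → 0; observed 1. Eliminates U4 stuck-at-0, U4 inverted output, U5 stuck-at-0.
Only U5 inverted output is consistent with every test.

U5 inverted output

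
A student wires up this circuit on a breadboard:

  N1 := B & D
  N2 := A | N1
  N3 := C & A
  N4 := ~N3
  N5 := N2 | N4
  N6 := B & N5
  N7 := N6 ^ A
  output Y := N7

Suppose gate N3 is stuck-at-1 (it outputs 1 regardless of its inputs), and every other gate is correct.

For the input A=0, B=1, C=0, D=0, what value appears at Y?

0

Propagate with N3 forced: N1=0, N2=0, N3=1 [stuck-at-1], N4=0, N5=0, N6=0, N7=0.
So Y = 0. (Without the fault it would be 1.)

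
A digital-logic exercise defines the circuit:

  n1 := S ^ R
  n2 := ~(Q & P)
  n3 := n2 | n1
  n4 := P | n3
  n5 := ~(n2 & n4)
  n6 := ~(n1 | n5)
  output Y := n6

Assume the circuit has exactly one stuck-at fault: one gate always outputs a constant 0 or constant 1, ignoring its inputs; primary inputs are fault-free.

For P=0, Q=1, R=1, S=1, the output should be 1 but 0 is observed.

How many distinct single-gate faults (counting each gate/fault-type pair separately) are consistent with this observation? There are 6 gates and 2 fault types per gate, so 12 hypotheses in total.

Fault-free: n1=0, n2=1, n3=1, n4=1, n5=0, n6=1 → 1. Observed 0.
  n1 stuck-at-0: output 1 ✗
  n1 stuck-at-1: output 0 ✓
  n2 stuck-at-0: output 0 ✓
  n2 stuck-at-1: output 1 ✗
  n3 stuck-at-0: output 0 ✓
  n3 stuck-at-1: output 1 ✗
  n4 stuck-at-0: output 0 ✓
  n4 stuck-at-1: output 1 ✗
  n5 stuck-at-0: output 1 ✗
  n5 stuck-at-1: output 0 ✓
  n6 stuck-at-0: output 0 ✓
  n6 stuck-at-1: output 1 ✗
Consistent faults: {n1 stuck-at-1, n2 stuck-at-0, n3 stuck-at-0, n4 stuck-at-0, n5 stuck-at-1, n6 stuck-at-0} — 6 in all.

6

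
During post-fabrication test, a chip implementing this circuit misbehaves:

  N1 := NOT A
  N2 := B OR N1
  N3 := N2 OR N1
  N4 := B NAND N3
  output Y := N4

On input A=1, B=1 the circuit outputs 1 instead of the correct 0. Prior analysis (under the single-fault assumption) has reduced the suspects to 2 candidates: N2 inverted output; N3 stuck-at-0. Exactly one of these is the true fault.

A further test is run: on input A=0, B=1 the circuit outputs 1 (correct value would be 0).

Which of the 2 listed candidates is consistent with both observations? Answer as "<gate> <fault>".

Evaluate each candidate on input A=0, B=1:
  N2 inverted output: N1=1, N2=0 [inverted output], N3=1, N4=0 → 0 — eliminated
  N3 stuck-at-0: N1=1, N2=1, N3=0 [stuck-at-0], N4=1 → 1 — matches
Only N3 stuck-at-0 reproduces the observed 1.

N3 stuck-at-0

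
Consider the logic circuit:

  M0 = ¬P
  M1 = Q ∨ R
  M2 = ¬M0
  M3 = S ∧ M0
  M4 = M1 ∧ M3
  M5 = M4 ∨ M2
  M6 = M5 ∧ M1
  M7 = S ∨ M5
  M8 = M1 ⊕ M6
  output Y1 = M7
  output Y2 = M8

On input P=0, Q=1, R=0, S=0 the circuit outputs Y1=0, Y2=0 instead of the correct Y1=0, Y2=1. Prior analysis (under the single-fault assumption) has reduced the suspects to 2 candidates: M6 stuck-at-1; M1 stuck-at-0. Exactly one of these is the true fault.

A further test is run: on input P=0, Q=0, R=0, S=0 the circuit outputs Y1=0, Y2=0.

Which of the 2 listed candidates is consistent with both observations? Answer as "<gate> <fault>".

Evaluate each candidate on input P=0, Q=0, R=0, S=0:
  M6 stuck-at-1: M0=1, M1=0, M2=0, M3=0, M4=0, M5=0, M6=1 [stuck-at-1], M7=0, M8=1 → Y1=0, Y2=1 — eliminated
  M1 stuck-at-0: M0=1, M1=0 [stuck-at-0], M2=0, M3=0, M4=0, M5=0, M6=0, M7=0, M8=0 → Y1=0, Y2=0 — matches
Only M1 stuck-at-0 reproduces the observed Y1=0, Y2=0.

M1 stuck-at-0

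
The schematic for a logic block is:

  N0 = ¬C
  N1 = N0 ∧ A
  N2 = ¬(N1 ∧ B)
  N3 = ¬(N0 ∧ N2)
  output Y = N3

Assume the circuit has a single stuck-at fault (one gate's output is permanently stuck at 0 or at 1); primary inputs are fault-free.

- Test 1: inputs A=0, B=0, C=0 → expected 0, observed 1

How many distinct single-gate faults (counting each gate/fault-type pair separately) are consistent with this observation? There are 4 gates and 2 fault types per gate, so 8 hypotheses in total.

3

Fault-free: N0=1, N1=0, N2=1, N3=0 → 0. Observed 1.
  N0 stuck-at-0: output 1 ✓
  N0 stuck-at-1: output 0 ✗
  N1 stuck-at-0: output 0 ✗
  N1 stuck-at-1: output 0 ✗
  N2 stuck-at-0: output 1 ✓
  N2 stuck-at-1: output 0 ✗
  N3 stuck-at-0: output 0 ✗
  N3 stuck-at-1: output 1 ✓
Consistent faults: {N0 stuck-at-0, N2 stuck-at-0, N3 stuck-at-1} — 3 in all.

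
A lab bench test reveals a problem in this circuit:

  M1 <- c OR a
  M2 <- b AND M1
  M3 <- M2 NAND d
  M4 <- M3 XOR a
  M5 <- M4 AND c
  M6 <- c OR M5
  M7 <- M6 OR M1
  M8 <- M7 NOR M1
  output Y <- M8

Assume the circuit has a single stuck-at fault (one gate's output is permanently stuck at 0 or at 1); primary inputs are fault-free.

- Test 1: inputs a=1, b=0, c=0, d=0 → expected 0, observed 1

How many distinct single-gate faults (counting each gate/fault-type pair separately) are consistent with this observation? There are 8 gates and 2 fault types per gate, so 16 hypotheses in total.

Fault-free: M1=1, M2=0, M3=1, M4=0, M5=0, M6=0, M7=1, M8=0 → 0. Observed 1.
  M1: stuck-at-0 ✓; others ✗
  M2: none of the 2 fault types match ✗
  M3: none of the 2 fault types match ✗
  M4: none of the 2 fault types match ✗
  M5: none of the 2 fault types match ✗
  M6: none of the 2 fault types match ✗
  M7: none of the 2 fault types match ✗
  M8: stuck-at-1 ✓; others ✗
Consistent faults: {M1 stuck-at-0, M8 stuck-at-1} — 2 in all.

2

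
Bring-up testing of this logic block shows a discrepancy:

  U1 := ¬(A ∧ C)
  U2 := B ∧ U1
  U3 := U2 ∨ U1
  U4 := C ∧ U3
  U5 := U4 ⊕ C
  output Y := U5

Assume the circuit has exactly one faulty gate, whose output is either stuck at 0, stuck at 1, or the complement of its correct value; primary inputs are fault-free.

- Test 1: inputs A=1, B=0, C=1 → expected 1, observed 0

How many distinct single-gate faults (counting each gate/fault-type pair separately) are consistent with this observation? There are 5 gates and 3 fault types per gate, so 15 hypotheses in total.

Fault-free: U1=0, U2=0, U3=0, U4=0, U5=1 → 1. Observed 0.
  U1: stuck-at-1, inverted output ✓; others ✗
  U2: stuck-at-1, inverted output ✓; others ✗
  U3: stuck-at-1, inverted output ✓; others ✗
  U4: stuck-at-1, inverted output ✓; others ✗
  U5: stuck-at-0, inverted output ✓; others ✗
Consistent faults: {U1 stuck-at-1, U1 inverted output, U2 stuck-at-1, U2 inverted output, U3 stuck-at-1, U3 inverted output, U4 stuck-at-1, U4 inverted output, U5 stuck-at-0, U5 inverted output} — 10 in all.

10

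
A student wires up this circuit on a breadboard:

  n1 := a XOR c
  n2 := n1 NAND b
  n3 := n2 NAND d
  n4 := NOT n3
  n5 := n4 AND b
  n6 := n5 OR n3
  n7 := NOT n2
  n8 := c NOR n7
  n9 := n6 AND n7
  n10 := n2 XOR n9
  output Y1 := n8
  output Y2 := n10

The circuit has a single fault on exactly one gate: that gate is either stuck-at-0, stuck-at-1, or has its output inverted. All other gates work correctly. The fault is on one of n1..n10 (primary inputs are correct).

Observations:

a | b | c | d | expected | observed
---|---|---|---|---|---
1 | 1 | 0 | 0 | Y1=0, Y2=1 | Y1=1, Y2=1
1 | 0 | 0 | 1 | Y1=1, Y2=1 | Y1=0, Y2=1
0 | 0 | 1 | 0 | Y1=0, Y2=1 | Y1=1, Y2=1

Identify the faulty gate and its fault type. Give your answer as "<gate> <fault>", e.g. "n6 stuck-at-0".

Fault-free values for test 1 (a=1, b=1, c=0, d=0): n1=1, n2=0, n3=1, n4=0, n5=0, n6=1, n7=1, n8=0, n9=1, n10=1, giving Y1=0, Y2=1. Observed Y1=1, Y2=1.
Test 1: faults giving observed Y1=1, Y2=1 are {n1 stuck-at-0, n1 inverted output, n2 stuck-at-1, n2 inverted output, n8 stuck-at-1, n8 inverted output}.
Test 2 (a=1, b=0, c=0, d=1): fault-free n1=1, n2=1, n3=0, n4=1, n5=0, n6=0, n7=0, n8=1, n9=0, n10=1 → Y1=1, Y2=1; observed Y1=0, Y2=1. Eliminates n1 stuck-at-0, n1 inverted output, n2 stuck-at-1, n8 stuck-at-1.
Test 3 (a=0, b=0, c=1, d=0): fault-free n1=1, n2=1, n3=1, n4=0, n5=0, n6=1, n7=0, n8=0, n9=0, n10=1 → Y1=0, Y2=1; observed Y1=1, Y2=1. Eliminates n2 inverted output.
Only n8 inverted output is consistent with every test.

n8 inverted output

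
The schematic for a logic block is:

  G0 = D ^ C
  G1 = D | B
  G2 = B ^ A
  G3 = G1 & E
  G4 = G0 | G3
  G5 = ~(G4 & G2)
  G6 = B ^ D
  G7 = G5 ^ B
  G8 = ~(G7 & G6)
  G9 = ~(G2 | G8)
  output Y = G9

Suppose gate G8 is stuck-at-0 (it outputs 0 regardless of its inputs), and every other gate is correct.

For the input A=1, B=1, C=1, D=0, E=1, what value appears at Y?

Propagate with G8 forced: G0=1, G1=1, G2=0, G3=1, G4=1, G5=1, G6=1, G7=0, G8=0 [stuck-at-0], G9=1.
So Y = 1. (Without the fault it would be 0.)

1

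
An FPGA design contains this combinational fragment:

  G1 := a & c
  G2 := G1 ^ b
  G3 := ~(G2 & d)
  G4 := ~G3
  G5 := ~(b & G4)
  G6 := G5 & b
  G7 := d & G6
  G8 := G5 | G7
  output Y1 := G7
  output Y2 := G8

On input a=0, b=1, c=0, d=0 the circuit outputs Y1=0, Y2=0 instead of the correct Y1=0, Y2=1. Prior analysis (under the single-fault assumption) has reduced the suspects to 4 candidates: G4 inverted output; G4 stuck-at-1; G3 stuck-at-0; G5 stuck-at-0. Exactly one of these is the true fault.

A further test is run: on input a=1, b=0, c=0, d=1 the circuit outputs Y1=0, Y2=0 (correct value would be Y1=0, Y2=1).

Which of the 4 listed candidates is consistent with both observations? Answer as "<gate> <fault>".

G5 stuck-at-0

Evaluate each candidate on input a=1, b=0, c=0, d=1:
  G4 inverted output: G1=0, G2=0, G3=1, G4=1 [inverted output], G5=1, G6=0, G7=0, G8=1 → Y1=0, Y2=1 — eliminated
  G4 stuck-at-1: G1=0, G2=0, G3=1, G4=1 [stuck-at-1], G5=1, G6=0, G7=0, G8=1 → Y1=0, Y2=1 — eliminated
  G3 stuck-at-0: G1=0, G2=0, G3=0 [stuck-at-0], G4=1, G5=1, G6=0, G7=0, G8=1 → Y1=0, Y2=1 — eliminated
  G5 stuck-at-0: G1=0, G2=0, G3=1, G4=0, G5=0 [stuck-at-0], G6=0, G7=0, G8=0 → Y1=0, Y2=0 — matches
Only G5 stuck-at-0 reproduces the observed Y1=0, Y2=0.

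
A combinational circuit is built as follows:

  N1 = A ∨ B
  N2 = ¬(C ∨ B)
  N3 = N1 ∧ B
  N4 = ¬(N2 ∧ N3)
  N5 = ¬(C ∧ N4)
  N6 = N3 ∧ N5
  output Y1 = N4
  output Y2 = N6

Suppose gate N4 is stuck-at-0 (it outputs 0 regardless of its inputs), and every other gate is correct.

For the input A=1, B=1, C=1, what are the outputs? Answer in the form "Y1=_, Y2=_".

Y1=0, Y2=1

Propagate with N4 forced: N1=1, N2=0, N3=1, N4=0 [stuck-at-0], N5=1, N6=1.
So the outputs are Y1=0, Y2=1. (Without the fault they would be Y1=1, Y2=0.)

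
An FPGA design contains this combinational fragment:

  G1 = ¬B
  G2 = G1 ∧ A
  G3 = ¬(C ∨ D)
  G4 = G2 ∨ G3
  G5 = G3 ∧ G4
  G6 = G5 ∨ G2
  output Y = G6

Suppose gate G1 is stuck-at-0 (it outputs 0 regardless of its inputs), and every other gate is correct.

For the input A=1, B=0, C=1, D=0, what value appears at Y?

Propagate with G1 forced: G1=0 [stuck-at-0], G2=0, G3=0, G4=0, G5=0, G6=0.
So Y = 0. (Without the fault it would be 1.)

0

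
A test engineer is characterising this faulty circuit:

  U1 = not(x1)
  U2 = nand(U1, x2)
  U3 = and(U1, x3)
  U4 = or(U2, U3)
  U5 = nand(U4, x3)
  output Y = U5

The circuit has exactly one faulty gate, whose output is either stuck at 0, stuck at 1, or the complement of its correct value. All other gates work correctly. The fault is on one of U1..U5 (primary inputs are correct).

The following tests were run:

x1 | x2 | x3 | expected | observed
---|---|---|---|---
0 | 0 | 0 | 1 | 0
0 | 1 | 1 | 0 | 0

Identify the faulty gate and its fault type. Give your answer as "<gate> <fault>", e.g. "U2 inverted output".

U5 stuck-at-0

Fault-free values for test 1 (x1=0, x2=0, x3=0): U1=1, U2=1, U3=0, U4=1, U5=1, giving Y=1. Observed 0.
Test 1: faults giving observed 0 are {U5 stuck-at-0, U5 inverted output}.
Test 2 (x1=0, x2=1, x3=1): fault-free U1=1, U2=0, U3=1, U4=1, U5=0 → 0; observed 0. Eliminates U5 inverted output.
Only U5 stuck-at-0 is consistent with every test.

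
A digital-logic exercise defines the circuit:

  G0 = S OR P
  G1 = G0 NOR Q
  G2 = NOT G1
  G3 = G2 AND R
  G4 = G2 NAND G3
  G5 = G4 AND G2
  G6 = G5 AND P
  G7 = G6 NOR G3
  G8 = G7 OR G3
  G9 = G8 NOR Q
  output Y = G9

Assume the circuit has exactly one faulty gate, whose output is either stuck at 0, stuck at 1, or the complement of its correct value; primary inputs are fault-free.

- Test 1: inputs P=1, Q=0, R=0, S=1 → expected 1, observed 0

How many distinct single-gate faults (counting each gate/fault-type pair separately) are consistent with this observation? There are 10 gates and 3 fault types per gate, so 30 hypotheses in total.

20

Fault-free: G0=1, G1=0, G2=1, G3=0, G4=1, G5=1, G6=1, G7=0, G8=0, G9=1 → 1. Observed 0.
  G0: stuck-at-0, inverted output ✓; others ✗
  G1: stuck-at-1, inverted output ✓; others ✗
  G2: stuck-at-0, inverted output ✓; others ✗
  G3: stuck-at-1, inverted output ✓; others ✗
  G4: stuck-at-0, inverted output ✓; others ✗
  G5: stuck-at-0, inverted output ✓; others ✗
  G6: stuck-at-0, inverted output ✓; others ✗
  G7: stuck-at-1, inverted output ✓; others ✗
  G8: stuck-at-1, inverted output ✓; others ✗
  G9: stuck-at-0, inverted output ✓; others ✗
Consistent faults: {G0 stuck-at-0, G0 inverted output, G1 stuck-at-1, G1 inverted output, G2 stuck-at-0, G2 inverted output, G3 stuck-at-1, G3 inverted output, G4 stuck-at-0, G4 inverted output, G5 stuck-at-0, G5 inverted output, G6 stuck-at-0, G6 inverted output, G7 stuck-at-1, G7 inverted output, G8 stuck-at-1, G8 inverted output, G9 stuck-at-0, G9 inverted output} — 20 in all.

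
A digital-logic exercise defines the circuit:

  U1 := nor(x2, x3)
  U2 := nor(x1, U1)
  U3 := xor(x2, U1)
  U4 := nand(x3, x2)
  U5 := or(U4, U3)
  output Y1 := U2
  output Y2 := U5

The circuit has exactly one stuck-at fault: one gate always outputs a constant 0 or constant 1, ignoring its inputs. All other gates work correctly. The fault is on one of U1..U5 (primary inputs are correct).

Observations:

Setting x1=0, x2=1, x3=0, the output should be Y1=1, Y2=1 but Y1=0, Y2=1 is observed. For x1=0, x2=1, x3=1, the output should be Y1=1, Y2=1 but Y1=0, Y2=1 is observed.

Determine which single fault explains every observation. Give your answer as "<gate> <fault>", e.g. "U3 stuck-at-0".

U2 stuck-at-0

Fault-free values for test 1 (x1=0, x2=1, x3=0): U1=0, U2=1, U3=1, U4=1, U5=1, giving Y1=1, Y2=1. Observed Y1=0, Y2=1.
Test 1: faults giving observed Y1=0, Y2=1 are {U1 stuck-at-1, U2 stuck-at-0}.
Test 2 (x1=0, x2=1, x3=1): fault-free U1=0, U2=1, U3=1, U4=0, U5=1 → Y1=1, Y2=1; observed Y1=0, Y2=1. Eliminates U1 stuck-at-1.
Only U2 stuck-at-0 is consistent with every test.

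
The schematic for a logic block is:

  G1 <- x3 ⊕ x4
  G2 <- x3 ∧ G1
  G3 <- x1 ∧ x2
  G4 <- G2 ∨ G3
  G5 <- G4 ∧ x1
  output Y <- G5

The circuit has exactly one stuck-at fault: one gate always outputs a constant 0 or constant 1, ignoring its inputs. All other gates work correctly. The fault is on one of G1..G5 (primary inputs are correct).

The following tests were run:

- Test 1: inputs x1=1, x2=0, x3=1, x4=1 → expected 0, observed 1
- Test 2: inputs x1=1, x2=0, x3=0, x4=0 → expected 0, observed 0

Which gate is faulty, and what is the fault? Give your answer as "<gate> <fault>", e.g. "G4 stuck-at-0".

G1 stuck-at-1

Fault-free values for test 1 (x1=1, x2=0, x3=1, x4=1): G1=0, G2=0, G3=0, G4=0, G5=0, giving Y=0. Observed 1.
Test 1: faults giving observed 1 are {G1 stuck-at-1, G2 stuck-at-1, G3 stuck-at-1, G4 stuck-at-1, G5 stuck-at-1}.
Test 2 (x1=1, x2=0, x3=0, x4=0): fault-free G1=0, G2=0, G3=0, G4=0, G5=0 → 0; observed 0. Eliminates G2 stuck-at-1, G3 stuck-at-1, G4 stuck-at-1, G5 stuck-at-1.
Only G1 stuck-at-1 is consistent with every test.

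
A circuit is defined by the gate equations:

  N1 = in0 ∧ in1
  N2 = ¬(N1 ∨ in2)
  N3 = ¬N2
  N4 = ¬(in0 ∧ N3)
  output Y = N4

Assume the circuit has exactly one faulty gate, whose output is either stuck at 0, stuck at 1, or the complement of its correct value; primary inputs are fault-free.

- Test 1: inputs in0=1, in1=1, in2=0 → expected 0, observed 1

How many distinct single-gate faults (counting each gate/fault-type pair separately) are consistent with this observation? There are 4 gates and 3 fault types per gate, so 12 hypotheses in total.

8

Fault-free: N1=1, N2=0, N3=1, N4=0 → 0. Observed 1.
  N1 stuck-at-0: output 1 ✓
  N1 stuck-at-1: output 0 ✗
  N1 inverted output: output 1 ✓
  N2 stuck-at-0: output 0 ✗
  N2 stuck-at-1: output 1 ✓
  N2 inverted output: output 1 ✓
  N3 stuck-at-0: output 1 ✓
  N3 stuck-at-1: output 0 ✗
  N3 inverted output: output 1 ✓
  N4 stuck-at-0: output 0 ✗
  N4 stuck-at-1: output 1 ✓
  N4 inverted output: output 1 ✓
Consistent faults: {N1 stuck-at-0, N1 inverted output, N2 stuck-at-1, N2 inverted output, N3 stuck-at-0, N3 inverted output, N4 stuck-at-1, N4 inverted output} — 8 in all.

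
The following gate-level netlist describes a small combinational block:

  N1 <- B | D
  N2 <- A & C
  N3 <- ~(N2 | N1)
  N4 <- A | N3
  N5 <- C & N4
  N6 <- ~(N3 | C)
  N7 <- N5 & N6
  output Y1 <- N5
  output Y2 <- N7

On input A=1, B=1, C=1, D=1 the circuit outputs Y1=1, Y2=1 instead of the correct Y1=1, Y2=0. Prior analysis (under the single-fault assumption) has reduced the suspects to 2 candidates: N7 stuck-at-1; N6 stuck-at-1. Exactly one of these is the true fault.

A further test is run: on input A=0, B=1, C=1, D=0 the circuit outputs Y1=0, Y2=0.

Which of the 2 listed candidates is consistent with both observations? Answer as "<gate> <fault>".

N6 stuck-at-1

Evaluate each candidate on input A=0, B=1, C=1, D=0:
  N7 stuck-at-1: N1=1, N2=0, N3=0, N4=0, N5=0, N6=0, N7=1 [stuck-at-1] → Y1=0, Y2=1 — eliminated
  N6 stuck-at-1: N1=1, N2=0, N3=0, N4=0, N5=0, N6=1 [stuck-at-1], N7=0 → Y1=0, Y2=0 — matches
Only N6 stuck-at-1 reproduces the observed Y1=0, Y2=0.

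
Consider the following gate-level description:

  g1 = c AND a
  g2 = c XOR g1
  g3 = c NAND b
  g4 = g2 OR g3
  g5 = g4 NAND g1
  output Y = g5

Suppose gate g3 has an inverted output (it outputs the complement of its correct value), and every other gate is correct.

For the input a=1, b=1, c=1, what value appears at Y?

Propagate with g3 forced: g1=1, g2=0, g3=1 [inverted output], g4=1, g5=0.
So Y = 0. (Without the fault it would be 1.)

0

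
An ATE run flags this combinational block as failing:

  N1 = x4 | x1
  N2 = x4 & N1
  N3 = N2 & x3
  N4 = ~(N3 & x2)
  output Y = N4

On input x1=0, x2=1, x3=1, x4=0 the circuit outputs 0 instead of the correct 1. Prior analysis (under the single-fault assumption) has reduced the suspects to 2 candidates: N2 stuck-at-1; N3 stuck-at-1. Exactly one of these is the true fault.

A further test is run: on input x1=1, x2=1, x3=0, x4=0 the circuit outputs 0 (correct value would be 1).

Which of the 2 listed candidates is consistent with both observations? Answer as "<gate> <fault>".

N3 stuck-at-1

Evaluate each candidate on input x1=1, x2=1, x3=0, x4=0:
  N2 stuck-at-1: N1=1, N2=1 [stuck-at-1], N3=0, N4=1 → 1 — eliminated
  N3 stuck-at-1: N1=1, N2=0, N3=1 [stuck-at-1], N4=0 → 0 — matches
Only N3 stuck-at-1 reproduces the observed 0.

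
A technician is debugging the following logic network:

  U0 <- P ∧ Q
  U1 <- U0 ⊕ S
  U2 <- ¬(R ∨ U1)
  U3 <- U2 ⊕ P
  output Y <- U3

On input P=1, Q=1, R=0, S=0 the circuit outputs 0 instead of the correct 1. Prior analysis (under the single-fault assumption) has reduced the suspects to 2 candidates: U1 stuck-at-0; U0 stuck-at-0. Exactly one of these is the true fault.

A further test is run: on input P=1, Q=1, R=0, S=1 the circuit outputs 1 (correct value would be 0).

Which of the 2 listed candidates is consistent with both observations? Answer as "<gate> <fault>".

Evaluate each candidate on input P=1, Q=1, R=0, S=1:
  U1 stuck-at-0: U0=1, U1=0 [stuck-at-0], U2=1, U3=0 → 0 — eliminated
  U0 stuck-at-0: U0=0 [stuck-at-0], U1=1, U2=0, U3=1 → 1 — matches
Only U0 stuck-at-0 reproduces the observed 1.

U0 stuck-at-0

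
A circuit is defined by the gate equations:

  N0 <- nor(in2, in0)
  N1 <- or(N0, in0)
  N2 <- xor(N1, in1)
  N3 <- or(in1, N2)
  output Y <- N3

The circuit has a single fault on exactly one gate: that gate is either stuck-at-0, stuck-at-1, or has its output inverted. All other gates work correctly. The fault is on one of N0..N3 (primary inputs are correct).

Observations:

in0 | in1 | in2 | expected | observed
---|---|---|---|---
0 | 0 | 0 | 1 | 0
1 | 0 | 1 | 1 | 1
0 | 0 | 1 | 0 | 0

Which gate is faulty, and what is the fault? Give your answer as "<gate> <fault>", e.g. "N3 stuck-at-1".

Fault-free values for test 1 (in0=0, in1=0, in2=0): N0=1, N1=1, N2=1, N3=1, giving Y=1. Observed 0.
Test 1: faults giving observed 0 are {N0 stuck-at-0, N0 inverted output, N1 stuck-at-0, N1 inverted output, N2 stuck-at-0, N2 inverted output, N3 stuck-at-0, N3 inverted output}.
Test 2 (in0=1, in1=0, in2=1): fault-free N0=0, N1=1, N2=1, N3=1 → 1; observed 1. Eliminates N1 stuck-at-0, N1 inverted output, N2 stuck-at-0, N2 inverted output, N3 stuck-at-0, N3 inverted output.
Test 3 (in0=0, in1=0, in2=1): fault-free N0=0, N1=0, N2=0, N3=0 → 0; observed 0. Eliminates N0 inverted output.
Only N0 stuck-at-0 is consistent with every test.

N0 stuck-at-0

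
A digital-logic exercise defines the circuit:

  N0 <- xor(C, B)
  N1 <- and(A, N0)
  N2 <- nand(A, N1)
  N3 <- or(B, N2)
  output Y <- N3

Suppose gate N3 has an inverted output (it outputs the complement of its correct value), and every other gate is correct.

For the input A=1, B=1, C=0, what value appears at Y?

0

Propagate with N3 forced: N0=1, N1=1, N2=0, N3=0 [inverted output].
So Y = 0. (Without the fault it would be 1.)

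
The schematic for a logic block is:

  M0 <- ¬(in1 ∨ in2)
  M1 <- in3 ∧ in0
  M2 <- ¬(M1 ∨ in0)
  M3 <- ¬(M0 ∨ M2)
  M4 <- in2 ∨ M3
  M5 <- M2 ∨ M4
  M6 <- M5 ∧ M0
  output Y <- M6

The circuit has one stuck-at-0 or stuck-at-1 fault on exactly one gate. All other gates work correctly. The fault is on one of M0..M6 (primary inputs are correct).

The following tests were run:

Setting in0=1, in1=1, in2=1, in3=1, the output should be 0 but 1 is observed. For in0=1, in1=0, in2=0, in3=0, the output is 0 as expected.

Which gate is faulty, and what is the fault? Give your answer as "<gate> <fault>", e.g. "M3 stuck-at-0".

M0 stuck-at-1

Fault-free values for test 1 (in0=1, in1=1, in2=1, in3=1): M0=0, M1=1, M2=0, M3=1, M4=1, M5=1, M6=0, giving Y=0. Observed 1.
Test 1: faults giving observed 1 are {M0 stuck-at-1, M6 stuck-at-1}.
Test 2 (in0=1, in1=0, in2=0, in3=0): fault-free M0=1, M1=0, M2=0, M3=0, M4=0, M5=0, M6=0 → 0; observed 0. Eliminates M6 stuck-at-1.
Only M0 stuck-at-1 is consistent with every test.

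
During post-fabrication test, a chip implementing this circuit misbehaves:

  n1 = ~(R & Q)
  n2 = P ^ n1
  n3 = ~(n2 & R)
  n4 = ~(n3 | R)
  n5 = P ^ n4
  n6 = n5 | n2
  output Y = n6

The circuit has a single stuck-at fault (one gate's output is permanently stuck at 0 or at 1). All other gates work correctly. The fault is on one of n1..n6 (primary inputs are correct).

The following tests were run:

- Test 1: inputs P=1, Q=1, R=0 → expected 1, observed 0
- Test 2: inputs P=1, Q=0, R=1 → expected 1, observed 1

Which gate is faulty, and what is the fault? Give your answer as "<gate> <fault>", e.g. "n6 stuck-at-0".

n3 stuck-at-0

Fault-free values for test 1 (P=1, Q=1, R=0): n1=1, n2=0, n3=1, n4=0, n5=1, n6=1, giving Y=1. Observed 0.
Test 1: faults giving observed 0 are {n3 stuck-at-0, n4 stuck-at-1, n5 stuck-at-0, n6 stuck-at-0}.
Test 2 (P=1, Q=0, R=1): fault-free n1=1, n2=0, n3=1, n4=0, n5=1, n6=1 → 1; observed 1. Eliminates n4 stuck-at-1, n5 stuck-at-0, n6 stuck-at-0.
Only n3 stuck-at-0 is consistent with every test.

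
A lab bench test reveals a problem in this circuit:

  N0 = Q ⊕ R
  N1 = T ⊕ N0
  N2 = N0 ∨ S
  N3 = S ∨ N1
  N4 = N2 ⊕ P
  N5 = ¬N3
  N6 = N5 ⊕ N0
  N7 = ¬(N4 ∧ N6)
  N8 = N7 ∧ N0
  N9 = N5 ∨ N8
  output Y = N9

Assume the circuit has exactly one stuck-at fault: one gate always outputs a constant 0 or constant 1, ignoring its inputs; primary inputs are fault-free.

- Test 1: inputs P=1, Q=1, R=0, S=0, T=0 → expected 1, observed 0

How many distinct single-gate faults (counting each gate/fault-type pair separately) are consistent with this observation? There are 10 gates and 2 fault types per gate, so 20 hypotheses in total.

5

Fault-free: N0=1, N1=1, N2=1, N3=1, N4=0, N5=0, N6=1, N7=1, N8=1, N9=1 → 1. Observed 0.
  N0: none of the 2 fault types match ✗
  N1: none of the 2 fault types match ✗
  N2: stuck-at-0 ✓; others ✗
  N3: none of the 2 fault types match ✗
  N4: stuck-at-1 ✓; others ✗
  N5: none of the 2 fault types match ✗
  N6: none of the 2 fault types match ✗
  N7: stuck-at-0 ✓; others ✗
  N8: stuck-at-0 ✓; others ✗
  N9: stuck-at-0 ✓; others ✗
Consistent faults: {N2 stuck-at-0, N4 stuck-at-1, N7 stuck-at-0, N8 stuck-at-0, N9 stuck-at-0} — 5 in all.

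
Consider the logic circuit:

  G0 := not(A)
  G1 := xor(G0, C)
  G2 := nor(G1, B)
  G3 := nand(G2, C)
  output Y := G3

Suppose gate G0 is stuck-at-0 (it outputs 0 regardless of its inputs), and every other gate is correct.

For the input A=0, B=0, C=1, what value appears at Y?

1

Propagate with G0 forced: G0=0 [stuck-at-0], G1=1, G2=0, G3=1.
So Y = 1. (Without the fault it would be 0.)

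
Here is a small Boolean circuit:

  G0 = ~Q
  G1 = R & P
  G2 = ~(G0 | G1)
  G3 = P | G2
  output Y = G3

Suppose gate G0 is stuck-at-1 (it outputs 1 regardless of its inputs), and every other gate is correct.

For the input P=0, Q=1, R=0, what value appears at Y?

Propagate with G0 forced: G0=1 [stuck-at-1], G1=0, G2=0, G3=0.
So Y = 0. (Without the fault it would be 1.)

0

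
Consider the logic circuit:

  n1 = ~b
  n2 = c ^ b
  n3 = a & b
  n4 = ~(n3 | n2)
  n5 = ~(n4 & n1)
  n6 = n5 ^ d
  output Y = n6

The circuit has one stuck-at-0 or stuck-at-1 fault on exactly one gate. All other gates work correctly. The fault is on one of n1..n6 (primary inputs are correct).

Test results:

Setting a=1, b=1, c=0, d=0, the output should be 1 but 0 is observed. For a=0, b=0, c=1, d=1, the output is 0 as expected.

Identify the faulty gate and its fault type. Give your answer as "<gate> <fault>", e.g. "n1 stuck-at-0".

n6 stuck-at-0

Fault-free values for test 1 (a=1, b=1, c=0, d=0): n1=0, n2=1, n3=1, n4=0, n5=1, n6=1, giving Y=1. Observed 0.
Test 1: faults giving observed 0 are {n5 stuck-at-0, n6 stuck-at-0}.
Test 2 (a=0, b=0, c=1, d=1): fault-free n1=1, n2=1, n3=0, n4=0, n5=1, n6=0 → 0; observed 0. Eliminates n5 stuck-at-0.
Only n6 stuck-at-0 is consistent with every test.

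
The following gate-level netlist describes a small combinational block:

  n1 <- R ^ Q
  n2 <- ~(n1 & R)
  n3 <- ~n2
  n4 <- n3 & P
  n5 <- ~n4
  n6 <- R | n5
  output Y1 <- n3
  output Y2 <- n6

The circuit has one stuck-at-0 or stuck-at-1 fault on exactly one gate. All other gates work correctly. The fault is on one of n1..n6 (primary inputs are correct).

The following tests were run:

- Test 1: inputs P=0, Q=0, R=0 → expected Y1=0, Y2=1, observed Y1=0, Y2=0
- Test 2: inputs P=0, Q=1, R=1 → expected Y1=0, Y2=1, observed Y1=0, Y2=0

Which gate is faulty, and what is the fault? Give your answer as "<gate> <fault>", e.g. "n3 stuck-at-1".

Fault-free values for test 1 (P=0, Q=0, R=0): n1=0, n2=1, n3=0, n4=0, n5=1, n6=1, giving Y1=0, Y2=1. Observed Y1=0, Y2=0.
Test 1: faults giving observed Y1=0, Y2=0 are {n4 stuck-at-1, n5 stuck-at-0, n6 stuck-at-0}.
Test 2 (P=0, Q=1, R=1): fault-free n1=0, n2=1, n3=0, n4=0, n5=1, n6=1 → Y1=0, Y2=1; observed Y1=0, Y2=0. Eliminates n4 stuck-at-1, n5 stuck-at-0.
Only n6 stuck-at-0 is consistent with every test.

n6 stuck-at-0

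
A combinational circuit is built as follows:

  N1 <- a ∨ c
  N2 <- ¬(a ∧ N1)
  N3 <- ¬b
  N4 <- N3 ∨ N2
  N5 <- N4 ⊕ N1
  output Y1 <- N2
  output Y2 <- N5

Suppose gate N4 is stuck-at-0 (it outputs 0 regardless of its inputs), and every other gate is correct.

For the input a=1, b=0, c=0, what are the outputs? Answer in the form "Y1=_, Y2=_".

Y1=0, Y2=1

Propagate with N4 forced: N1=1, N2=0, N3=1, N4=0 [stuck-at-0], N5=1.
So the outputs are Y1=0, Y2=1. (Without the fault they would be Y1=0, Y2=0.)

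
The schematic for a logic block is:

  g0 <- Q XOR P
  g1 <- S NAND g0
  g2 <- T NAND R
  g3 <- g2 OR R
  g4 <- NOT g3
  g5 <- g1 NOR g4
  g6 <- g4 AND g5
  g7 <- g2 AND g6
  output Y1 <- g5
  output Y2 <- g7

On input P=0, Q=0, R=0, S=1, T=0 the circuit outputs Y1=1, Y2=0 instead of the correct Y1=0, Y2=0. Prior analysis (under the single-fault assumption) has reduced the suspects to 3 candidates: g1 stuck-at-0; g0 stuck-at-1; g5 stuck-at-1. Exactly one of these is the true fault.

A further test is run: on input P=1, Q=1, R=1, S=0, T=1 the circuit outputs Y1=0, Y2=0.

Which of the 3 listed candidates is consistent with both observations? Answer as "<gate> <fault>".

Evaluate each candidate on input P=1, Q=1, R=1, S=0, T=1:
  g1 stuck-at-0: g0=0, g1=0 [stuck-at-0], g2=0, g3=1, g4=0, g5=1, g6=0, g7=0 → Y1=1, Y2=0 — eliminated
  g0 stuck-at-1: g0=1 [stuck-at-1], g1=1, g2=0, g3=1, g4=0, g5=0, g6=0, g7=0 → Y1=0, Y2=0 — matches
  g5 stuck-at-1: g0=0, g1=1, g2=0, g3=1, g4=0, g5=1 [stuck-at-1], g6=0, g7=0 → Y1=1, Y2=0 — eliminated
Only g0 stuck-at-1 reproduces the observed Y1=0, Y2=0.

g0 stuck-at-1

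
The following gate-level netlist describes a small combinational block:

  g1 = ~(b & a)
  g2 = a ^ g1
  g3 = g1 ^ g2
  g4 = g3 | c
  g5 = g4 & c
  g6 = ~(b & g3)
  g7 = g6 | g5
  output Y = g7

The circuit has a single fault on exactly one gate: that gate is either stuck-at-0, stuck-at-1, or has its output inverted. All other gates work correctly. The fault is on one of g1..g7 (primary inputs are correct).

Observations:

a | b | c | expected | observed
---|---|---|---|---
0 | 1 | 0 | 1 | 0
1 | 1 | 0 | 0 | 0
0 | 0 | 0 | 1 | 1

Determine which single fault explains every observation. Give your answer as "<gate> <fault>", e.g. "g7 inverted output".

g3 stuck-at-1

Fault-free values for test 1 (a=0, b=1, c=0): g1=1, g2=1, g3=0, g4=0, g5=0, g6=1, g7=1, giving Y=1. Observed 0.
Test 1: faults giving observed 0 are {g2 stuck-at-0, g2 inverted output, g3 stuck-at-1, g3 inverted output, g6 stuck-at-0, g6 inverted output, g7 stuck-at-0, g7 inverted output}.
Test 2 (a=1, b=1, c=0): fault-free g1=0, g2=1, g3=1, g4=1, g5=0, g6=0, g7=0 → 0; observed 0. Eliminates g2 stuck-at-0, g2 inverted output, g3 inverted output, g6 inverted output, g7 inverted output.
Test 3 (a=0, b=0, c=0): fault-free g1=1, g2=1, g3=0, g4=0, g5=0, g6=1, g7=1 → 1; observed 1. Eliminates g6 stuck-at-0, g7 stuck-at-0.
Only g3 stuck-at-1 is consistent with every test.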